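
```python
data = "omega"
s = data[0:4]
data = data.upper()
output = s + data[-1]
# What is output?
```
Trace:
  data='omega'
  data='omega', s='omeg'
  data='OMEGA', s='omeg'
  data='OMEGA', s='omeg', output='omegA'

Final answer: 'omegA'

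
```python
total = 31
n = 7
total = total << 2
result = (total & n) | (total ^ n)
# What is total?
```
Trace:
  total=31
  total=31, n=7
  total=124, n=7
  total=124, n=7, result=127

Final answer: 124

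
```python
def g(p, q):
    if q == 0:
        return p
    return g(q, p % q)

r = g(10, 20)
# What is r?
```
Call trace:
g(p=10, q=20)
  g(p=20, q=10)
    g(p=10, q=0)
    -> return 10
  -> return 10
-> return 10

Final answer: 10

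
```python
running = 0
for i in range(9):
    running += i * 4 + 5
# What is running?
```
Trace:
  running=0
  running=5, i=0
  running=14, i=1
  running=27, i=2
  running=44, i=3
  running=65, i=4
  running=90, i=5
  running=119, i=6
  running=152, i=7
  running=189, i=8

Final answer: 189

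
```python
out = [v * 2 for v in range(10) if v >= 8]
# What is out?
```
Trace:
  v=0
  v=1
  v=2
  v=3
  v=4
  v=5
  v=6
  v=7
  v=8
  v=9
  out=[16, 18]

Final answer: [16, 18]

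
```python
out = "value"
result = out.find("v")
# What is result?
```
Trace:
  out='value'
  out='value', result=0

Final answer: 0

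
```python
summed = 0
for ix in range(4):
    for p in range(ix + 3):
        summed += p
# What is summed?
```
Trace:
  summed=0
  summed=0, ix=0, p=0
  summed=1, ix=0, p=1
  summed=3, ix=0, p=2
  summed=3, ix=1, p=0
  summed=4, ix=1, p=1
  summed=6, ix=1, p=2
  summed=9, ix=1, p=3
  summed=9, ix=2, p=0
  summed=10, ix=2, p=1
  summed=12, ix=2, p=2
  summed=15, ix=2, p=3
  summed=19, ix=2, p=4
  summed=19, ix=3, p=0
  summed=20, ix=3, p=1
  summed=22, ix=3, p=2
  summed=25, ix=3, p=3
  summed=29, ix=3, p=4
  summed=34, ix=3, p=5

Final answer: 34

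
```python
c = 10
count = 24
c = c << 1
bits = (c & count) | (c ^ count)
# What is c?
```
Trace:
  c=10
  c=10, count=24
  c=20, count=24
  c=20, count=24, bits=28

Final answer: 20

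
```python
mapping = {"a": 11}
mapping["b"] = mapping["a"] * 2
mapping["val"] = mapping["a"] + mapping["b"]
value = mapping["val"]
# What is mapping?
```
Trace:
  mapping={'a': 11}
  mapping={'a': 11, 'b': 22}
  mapping={'a': 11, 'b': 22, 'val': 33}
  mapping={'a': 11, 'b': 22, 'val': 33}, value=33

Final answer: {'a': 11, 'b': 22, 'val': 33}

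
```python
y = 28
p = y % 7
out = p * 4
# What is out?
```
Trace:
  y=28
  y=28, p=0
  y=28, p=0, out=0

Final answer: 0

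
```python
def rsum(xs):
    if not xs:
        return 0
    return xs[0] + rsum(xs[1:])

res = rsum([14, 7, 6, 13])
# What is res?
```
Call trace:
rsum(xs=[14, 7, 6, 13])
  rsum(xs=[7, 6, 13])
    rsum(xs=[6, 13])
      rsum(xs=[13])
        rsum(xs=[])
        -> return 0
      -> return 13
    -> return 19
  -> return 26
-> return 40

Final answer: 40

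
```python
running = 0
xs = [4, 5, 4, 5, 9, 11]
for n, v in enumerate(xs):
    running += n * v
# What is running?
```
Trace:
  running=0
  running=0, n=0, v=4
  running=5, n=1, v=5
  running=13, n=2, v=4
  running=28, n=3, v=5
  running=64, n=4, v=9
  running=119, n=5, v=11

Final answer: 119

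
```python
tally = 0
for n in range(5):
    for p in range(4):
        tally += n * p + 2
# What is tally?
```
Trace:
  tally=0
  tally=2, n=0, p=0
  tally=4, n=0, p=1
  tally=6, n=0, p=2
  tally=8, n=0, p=3
  tally=10, n=1, p=0
  tally=13, n=1, p=1
  tally=17, n=1, p=2
  tally=22, n=1, p=3
  tally=24, n=2, p=0
  tally=28, n=2, p=1
  tally=34, n=2, p=2
  tally=42, n=2, p=3
  tally=44, n=3, p=0
  tally=49, n=3, p=1
  tally=57, n=3, p=2
  tally=68, n=3, p=3
  tally=70, n=4, p=0
  tally=76, n=4, p=1
  tally=86, n=4, p=2
  tally=100, n=4, p=3

Final answer: 100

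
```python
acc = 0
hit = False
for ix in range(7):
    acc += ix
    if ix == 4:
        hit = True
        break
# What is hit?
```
Trace:
  acc=0
  acc=0, hit=False
  acc=0, hit=False, ix=0
  acc=1, hit=False, ix=1
  acc=3, hit=False, ix=2
  acc=6, hit=False, ix=3
  acc=10, hit=True, ix=4

Final answer: True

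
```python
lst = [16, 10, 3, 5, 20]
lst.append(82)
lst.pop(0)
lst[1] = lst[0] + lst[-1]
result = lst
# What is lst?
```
Trace:
  lst=[16, 10, 3, 5, 20]
  lst=[16, 10, 3, 5, 20, 82]
  lst=[10, 3, 5, 20, 82]
  lst=[10, 92, 5, 20, 82]
  lst=[10, 92, 5, 20, 82], result=[10, 92, 5, 20, 82]

Final answer: [10, 92, 5, 20, 82]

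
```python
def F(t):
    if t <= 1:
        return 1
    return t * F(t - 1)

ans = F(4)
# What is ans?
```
Call trace:
F(t=4)
  F(t=3)
    F(t=2)
      F(t=1)
      -> return 1
    -> return 2
  -> return 6
-> return 24

Final answer: 24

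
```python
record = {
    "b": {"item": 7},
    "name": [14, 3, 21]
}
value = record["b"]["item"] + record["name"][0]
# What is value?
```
Trace:
  record={'b': {'item': 7}, 'name': [14, 3, 21]}
  record={'b': {'item': 7}, 'name': [14, 3, 21]}, value=21

Final answer: 21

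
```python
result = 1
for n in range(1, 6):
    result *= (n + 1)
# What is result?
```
Trace:
  result=1
  result=2, n=1
  result=6, n=2
  result=24, n=3
  result=120, n=4
  result=720, n=5

Final answer: 720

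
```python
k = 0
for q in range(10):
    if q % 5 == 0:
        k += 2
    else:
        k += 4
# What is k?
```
Trace:
  k=0
  k=2, q=0
  k=6, q=1
  k=10, q=2
  k=14, q=3
  k=18, q=4
  k=20, q=5
  k=24, q=6
  k=28, q=7
  k=32, q=8
  k=36, q=9

Final answer: 36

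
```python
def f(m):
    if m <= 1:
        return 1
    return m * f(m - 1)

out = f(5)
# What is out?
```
Call trace:
f(m=5)
  f(m=4)
    f(m=3)
      f(m=2)
        f(m=1)
        -> return 1
      -> return 2
    -> return 6
  -> return 24
-> return 120

Final answer: 120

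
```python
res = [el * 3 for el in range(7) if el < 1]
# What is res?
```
Trace:
  el=0
  el=1
  el=2
  el=3
  el=4
  el=5
  el=6
  res=[0]

Final answer: [0]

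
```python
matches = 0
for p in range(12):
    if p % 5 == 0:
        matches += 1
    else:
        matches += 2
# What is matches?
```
Trace:
  matches=0
  matches=1, p=0
  matches=3, p=1
  matches=5, p=2
  matches=7, p=3
  matches=9, p=4
  matches=10, p=5
  matches=12, p=6
  matches=14, p=7
  matches=16, p=8
  matches=18, p=9
  matches=19, p=10
  matches=21, p=11

Final answer: 21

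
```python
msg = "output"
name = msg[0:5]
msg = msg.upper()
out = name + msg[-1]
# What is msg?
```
Trace:
  msg='output'
  msg='output', name='outpu'
  msg='OUTPUT', name='outpu'
  msg='OUTPUT', name='outpu', out='outpuT'

Final answer: 'OUTPUT'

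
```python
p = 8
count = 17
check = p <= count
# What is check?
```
Trace:
  p=8
  p=8, count=17
  p=8, count=17, check=True

Final answer: True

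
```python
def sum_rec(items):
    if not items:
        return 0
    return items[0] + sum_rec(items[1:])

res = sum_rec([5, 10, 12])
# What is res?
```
Call trace:
sum_rec(items=[5, 10, 12])
  sum_rec(items=[10, 12])
    sum_rec(items=[12])
      sum_rec(items=[])
      -> return 0
    -> return 12
  -> return 22
-> return 27

Final answer: 27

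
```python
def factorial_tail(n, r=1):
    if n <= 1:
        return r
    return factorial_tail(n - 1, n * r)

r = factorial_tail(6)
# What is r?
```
Call trace:
factorial_tail(n=6, r=1)
  factorial_tail(n=5, r=6)
    factorial_tail(n=4, r=30)
      factorial_tail(n=3, r=120)
        factorial_tail(n=2, r=360)
          factorial_tail(n=1, r=720)
          -> return 720
        -> return 720
      -> return 720
    -> return 720
  -> return 720
-> return 720

Final answer: 720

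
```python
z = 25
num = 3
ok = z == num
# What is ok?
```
Trace:
  z=25
  z=25, num=3
  z=25, num=3, ok=False

Final answer: False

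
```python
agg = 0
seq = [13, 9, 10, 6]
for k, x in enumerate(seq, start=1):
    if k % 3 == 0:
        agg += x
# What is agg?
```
Trace:
  agg=0
  agg=0, k=1, x=13
  agg=0, k=2, x=9
  agg=10, k=3, x=10
  agg=10, k=4, x=6

Final answer: 10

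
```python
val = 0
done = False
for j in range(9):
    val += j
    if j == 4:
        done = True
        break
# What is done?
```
Trace:
  val=0
  val=0, done=False
  val=0, done=False, j=0
  val=1, done=False, j=1
  val=3, done=False, j=2
  val=6, done=False, j=3
  val=10, done=True, j=4

Final answer: True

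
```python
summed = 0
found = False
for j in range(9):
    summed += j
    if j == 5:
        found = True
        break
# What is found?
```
Trace:
  summed=0
  summed=0, found=False
  summed=0, found=False, j=0
  summed=1, found=False, j=1
  summed=3, found=False, j=2
  summed=6, found=False, j=3
  summed=10, found=False, j=4
  summed=15, found=True, j=5

Final answer: True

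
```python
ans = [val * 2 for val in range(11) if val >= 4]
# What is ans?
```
Trace:
  val=0
  val=1
  val=2
  val=3
  val=4
  val=5
  val=6
  val=7
  val=8
  val=9
  val=10
  ans=[8, 10, 12, 14, 16, 18, 20]

Final answer: [8, 10, 12, 14, 16, 18, 20]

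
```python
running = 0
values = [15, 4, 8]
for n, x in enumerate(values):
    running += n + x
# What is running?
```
Trace:
  running=0
  running=15, n=0, x=15
  running=20, n=1, x=4
  running=30, n=2, x=8

Final answer: 30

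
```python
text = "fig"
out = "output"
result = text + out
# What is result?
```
Trace:
  text='fig'
  text='fig', out='output'
  text='fig', out='output', result='figoutput'

Final answer: 'figoutput'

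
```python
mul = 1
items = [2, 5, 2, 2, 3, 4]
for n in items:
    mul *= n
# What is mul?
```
Trace:
  mul=1
  mul=2, n=2
  mul=10, n=5
  mul=20, n=2
  mul=40, n=2
  mul=120, n=3
  mul=480, n=4

Final answer: 480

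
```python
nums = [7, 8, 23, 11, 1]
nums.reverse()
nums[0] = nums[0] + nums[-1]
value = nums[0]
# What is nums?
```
Trace:
  nums=[7, 8, 23, 11, 1]
  nums=[1, 11, 23, 8, 7]
  nums=[8, 11, 23, 8, 7]
  nums=[8, 11, 23, 8, 7], value=8

Final answer: [8, 11, 23, 8, 7]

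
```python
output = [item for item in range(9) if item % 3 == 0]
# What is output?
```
Trace:
  item=0
  item=1
  item=2
  item=3
  item=4
  item=5
  item=6
  item=7
  item=8
  output=[0, 3, 6]

Final answer: [0, 3, 6]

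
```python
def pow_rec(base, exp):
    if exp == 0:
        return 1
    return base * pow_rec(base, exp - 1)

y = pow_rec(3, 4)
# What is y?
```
Call trace:
pow_rec(base=3, exp=4)
  pow_rec(base=3, exp=3)
    pow_rec(base=3, exp=2)
      pow_rec(base=3, exp=1)
        pow_rec(base=3, exp=0)
        -> return 1
      -> return 3
    -> return 9
  -> return 27
-> return 81

Final answer: 81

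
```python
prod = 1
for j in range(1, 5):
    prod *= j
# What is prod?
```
Trace:
  prod=1
  prod=1, j=1
  prod=2, j=2
  prod=6, j=3
  prod=24, j=4

Final answer: 24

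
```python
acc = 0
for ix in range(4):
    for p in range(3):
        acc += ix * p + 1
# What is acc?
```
Trace:
  acc=0
  acc=1, ix=0, p=0
  acc=2, ix=0, p=1
  acc=3, ix=0, p=2
  acc=4, ix=1, p=0
  acc=6, ix=1, p=1
  acc=9, ix=1, p=2
  acc=10, ix=2, p=0
  acc=13, ix=2, p=1
  acc=18, ix=2, p=2
  acc=19, ix=3, p=0
  acc=23, ix=3, p=1
  acc=30, ix=3, p=2

Final answer: 30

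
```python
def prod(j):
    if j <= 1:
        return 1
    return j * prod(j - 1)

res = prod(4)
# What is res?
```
Call trace:
prod(j=4)
  prod(j=3)
    prod(j=2)
      prod(j=1)
      -> return 1
    -> return 2
  -> return 6
-> return 24

Final answer: 24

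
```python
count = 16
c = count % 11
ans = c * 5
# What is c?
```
Trace:
  count=16
  count=16, c=5
  count=16, c=5, ans=25

Final answer: 5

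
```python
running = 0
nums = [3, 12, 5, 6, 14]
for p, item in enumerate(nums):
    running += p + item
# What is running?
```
Trace:
  running=0
  running=3, p=0, item=3
  running=16, p=1, item=12
  running=23, p=2, item=5
  running=32, p=3, item=6
  running=50, p=4, item=14

Final answer: 50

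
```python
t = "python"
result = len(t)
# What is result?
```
Trace:
  t='python'
  t='python', result=6

Final answer: 6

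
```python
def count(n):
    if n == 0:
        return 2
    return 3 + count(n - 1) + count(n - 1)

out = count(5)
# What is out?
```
Call trace (a repeated sub-call is expanded the first time; later identical calls just restate its return value):
count(n=5)
  count(n=4)
    count(n=3)
      count(n=2)
        count(n=1)
          count(n=0)
          -> return 2
          count(n=0)
          -> return 2
        -> return 7
        count(n=1) -> return 7  (same call as traced above)
      -> return 17
      count(n=2) -> return 17  (same call as traced above)
    -> return 37
    count(n=3) -> return 37  (same call as traced above)
  -> return 77
  count(n=4) -> return 77  (same call as traced above)
-> return 157

Final answer: 157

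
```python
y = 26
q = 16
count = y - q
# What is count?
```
Trace:
  y=26
  y=26, q=16
  y=26, q=16, count=10

Final answer: 10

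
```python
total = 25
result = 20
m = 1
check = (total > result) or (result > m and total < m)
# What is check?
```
Trace:
  total=25
  total=25, result=20
  total=25, result=20, m=1
  total=25, result=20, m=1, check=True

Final answer: True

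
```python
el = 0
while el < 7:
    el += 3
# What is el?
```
Trace:
  el=0
  el=3
  el=6
  el=9

Final answer: 9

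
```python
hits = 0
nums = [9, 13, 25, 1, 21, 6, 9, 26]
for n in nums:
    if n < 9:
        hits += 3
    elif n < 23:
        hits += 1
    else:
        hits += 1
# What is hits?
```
Trace:
  hits=0
  hits=1, n=9
  hits=2, n=13
  hits=3, n=25
  hits=6, n=1
  hits=7, n=21
  hits=10, n=6
  hits=11, n=9
  hits=12, n=26

Final answer: 12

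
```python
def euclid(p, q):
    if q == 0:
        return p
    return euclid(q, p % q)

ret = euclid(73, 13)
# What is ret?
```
Call trace:
euclid(p=73, q=13)
  euclid(p=13, q=8)
    euclid(p=8, q=5)
      euclid(p=5, q=3)
        euclid(p=3, q=2)
          euclid(p=2, q=1)
            euclid(p=1, q=0)
            -> return 1
          -> return 1
        -> return 1
      -> return 1
    -> return 1
  -> return 1
-> return 1

Final answer: 1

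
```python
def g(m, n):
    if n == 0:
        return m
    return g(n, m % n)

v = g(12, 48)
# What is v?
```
Call trace:
g(m=12, n=48)
  g(m=48, n=12)
    g(m=12, n=0)
    -> return 12
  -> return 12
-> return 12

Final answer: 12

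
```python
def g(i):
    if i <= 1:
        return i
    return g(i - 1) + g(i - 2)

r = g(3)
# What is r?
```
Call trace:
g(i=3)
  g(i=2)
    g(i=1)
    -> return 1
    g(i=0)
    -> return 0
  -> return 1
  g(i=1)
  -> return 1
-> return 2

Final answer: 2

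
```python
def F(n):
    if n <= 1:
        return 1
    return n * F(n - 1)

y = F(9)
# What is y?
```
Call trace:
F(n=9)
  F(n=8)
    F(n=7)
      F(n=6)
        F(n=5)
          F(n=4)
            F(n=3)
              F(n=2)
                F(n=1)
                -> return 1
              -> return 2
            -> return 6
          -> return 24
        -> return 120
      -> return 720
    -> return 5040
  -> return 40320
-> return 362880

Final answer: 362880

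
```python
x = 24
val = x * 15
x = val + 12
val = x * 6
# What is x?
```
Trace:
  x=24
  x=24, val=360
  x=372, val=360
  x=372, val=2232

Final answer: 372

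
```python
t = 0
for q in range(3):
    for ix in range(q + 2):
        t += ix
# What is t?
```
Trace:
  t=0
  t=0, q=0, ix=0
  t=1, q=0, ix=1
  t=1, q=1, ix=0
  t=2, q=1, ix=1
  t=4, q=1, ix=2
  t=4, q=2, ix=0
  t=5, q=2, ix=1
  t=7, q=2, ix=2
  t=10, q=2, ix=3

Final answer: 10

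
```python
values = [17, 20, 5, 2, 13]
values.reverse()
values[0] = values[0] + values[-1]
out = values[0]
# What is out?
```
Trace:
  values=[17, 20, 5, 2, 13]
  values=[13, 2, 5, 20, 17]
  values=[30, 2, 5, 20, 17]
  values=[30, 2, 5, 20, 17], out=30

Final answer: 30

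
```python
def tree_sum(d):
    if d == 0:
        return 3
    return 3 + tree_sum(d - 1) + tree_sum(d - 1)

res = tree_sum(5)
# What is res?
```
Call trace (a repeated sub-call is expanded the first time; later identical calls just restate its return value):
tree_sum(d=5)
  tree_sum(d=4)
    tree_sum(d=3)
      tree_sum(d=2)
        tree_sum(d=1)
          tree_sum(d=0)
          -> return 3
          tree_sum(d=0)
          -> return 3
        -> return 9
        tree_sum(d=1) -> return 9  (same call as traced above)
      -> return 21
      tree_sum(d=2) -> return 21  (same call as traced above)
    -> return 45
    tree_sum(d=3) -> return 45  (same call as traced above)
  -> return 93
  tree_sum(d=4) -> return 93  (same call as traced above)
-> return 189

Final answer: 189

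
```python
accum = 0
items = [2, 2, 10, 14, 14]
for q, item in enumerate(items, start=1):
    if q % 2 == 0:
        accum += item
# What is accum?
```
Trace:
  accum=0
  accum=0, q=1, item=2
  accum=2, q=2, item=2
  accum=2, q=3, item=10
  accum=16, q=4, item=14
  accum=16, q=5, item=14

Final answer: 16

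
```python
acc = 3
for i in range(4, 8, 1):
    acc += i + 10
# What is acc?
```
Trace:
  acc=3
  acc=17, i=4
  acc=32, i=5
  acc=48, i=6
  acc=65, i=7

Final answer: 65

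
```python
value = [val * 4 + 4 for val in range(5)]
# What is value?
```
Trace:
  val=0
  val=1
  val=2
  val=3
  val=4
  value=[4, 8, 12, 16, 20]

Final answer: [4, 8, 12, 16, 20]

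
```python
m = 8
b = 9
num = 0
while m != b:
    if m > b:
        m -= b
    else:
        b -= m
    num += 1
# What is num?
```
Trace:
  m=8
  m=8, b=9
  m=8, b=9, num=0
  m=8, b=1, num=1
  m=7, b=1, num=2
  m=6, b=1, num=3
  m=5, b=1, num=4
  m=4, b=1, num=5
  m=3, b=1, num=6
  m=2, b=1, num=7
  m=1, b=1, num=8

Final answer: 8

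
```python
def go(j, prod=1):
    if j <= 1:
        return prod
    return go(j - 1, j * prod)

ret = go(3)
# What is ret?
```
Call trace:
go(j=3, prod=1)
  go(j=2, prod=3)
    go(j=1, prod=6)
    -> return 6
  -> return 6
-> return 6

Final answer: 6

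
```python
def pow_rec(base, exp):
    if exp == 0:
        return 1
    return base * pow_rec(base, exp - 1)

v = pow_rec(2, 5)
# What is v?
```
Call trace:
pow_rec(base=2, exp=5)
  pow_rec(base=2, exp=4)
    pow_rec(base=2, exp=3)
      pow_rec(base=2, exp=2)
        pow_rec(base=2, exp=1)
          pow_rec(base=2, exp=0)
          -> return 1
        -> return 2
      -> return 4
    -> return 8
  -> return 16
-> return 32

Final answer: 32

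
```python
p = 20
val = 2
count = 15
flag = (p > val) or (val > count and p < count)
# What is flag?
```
Trace:
  p=20
  p=20, val=2
  p=20, val=2, count=15
  p=20, val=2, count=15, flag=True

Final answer: True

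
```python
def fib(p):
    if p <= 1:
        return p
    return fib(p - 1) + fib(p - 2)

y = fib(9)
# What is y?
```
Call trace (a repeated sub-call is expanded the first time; later identical calls just restate its return value):
fib(p=9)
  fib(p=8)
    fib(p=7)
      fib(p=6)
        fib(p=5)
          fib(p=4)
            fib(p=3)
              fib(p=2)
                fib(p=1)
                -> return 1
                fib(p=0)
                -> return 0
              -> return 1
              fib(p=1)
              -> return 1
            -> return 2
            fib(p=2) -> return 1  (same call as traced above)
          -> return 3
          fib(p=3) -> return 2  (same call as traced above)
        -> return 5
        fib(p=4) -> return 3  (same call as traced above)
      -> return 8
      fib(p=5) -> return 5  (same call as traced above)
    -> return 13
    fib(p=6) -> return 8  (same call as traced above)
  -> return 21
  fib(p=7) -> return 13  (same call as traced above)
-> return 34

Final answer: 34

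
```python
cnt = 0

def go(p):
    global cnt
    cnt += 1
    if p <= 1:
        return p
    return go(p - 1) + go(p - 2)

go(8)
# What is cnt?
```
Call trace (a repeated sub-call is expanded the first time; later identical calls just restate its return value):
go(p=8)
  go(p=7)
    go(p=6)
      go(p=5)
        go(p=4)
          go(p=3)
            go(p=2)
              go(p=1)
              -> return 1
              go(p=0)
              -> return 0
            -> return 1
            go(p=1)
            -> return 1
          -> return 2
          go(p=2) -> return 1  (same call as traced above)
        -> return 3
        go(p=3) -> return 2  (same call as traced above)
      -> return 5
      go(p=4) -> return 3  (same call as traced above)
    -> return 8
    go(p=5) -> return 5  (same call as traced above)
  -> return 13
  go(p=6) -> return 8  (same call as traced above)
-> return 21

cnt is incremented once per call, so count the calls in each subtree. Let C(p) = number of calls made by go(p).
C(0) = C(1) = 1 (base case, no recursion); C(p) = 1 + C(p - 1) + C(p - 2) otherwise.
C(2) = 1 + C(1) + C(0) = 1 + 1 + 1 = 3
C(3) = 1 + C(2) + C(1) = 1 + 3 + 1 = 5
C(4) = 1 + C(3) + C(2) = 1 + 5 + 3 = 9
C(5) = 1 + C(4) + C(3) = 1 + 9 + 5 = 15
C(6) = 1 + C(5) + C(4) = 1 + 15 + 9 = 25
C(7) = 1 + C(6) + C(5) = 1 + 25 + 15 = 41
C(8) = 1 + C(7) + C(6) = 1 + 41 + 25 = 67
cnt = C(8) = 67

Final answer: 67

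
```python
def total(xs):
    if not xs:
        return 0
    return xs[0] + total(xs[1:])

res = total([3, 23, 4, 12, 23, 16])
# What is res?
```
Call trace:
total(xs=[3, 23, 4, 12, 23, 16])
  total(xs=[23, 4, 12, 23, 16])
    total(xs=[4, 12, 23, 16])
      total(xs=[12, 23, 16])
        total(xs=[23, 16])
          total(xs=[16])
            total(xs=[])
            -> return 0
          -> return 16
        -> return 39
      -> return 51
    -> return 55
  -> return 78
-> return 81

Final answer: 81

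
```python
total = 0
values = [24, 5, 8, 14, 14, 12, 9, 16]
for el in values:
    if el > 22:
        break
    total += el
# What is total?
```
Trace:
  total=0
  total=0, el=24

Final answer: 0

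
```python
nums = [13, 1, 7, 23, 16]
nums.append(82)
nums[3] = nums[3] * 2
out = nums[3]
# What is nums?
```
Trace:
  nums=[13, 1, 7, 23, 16]
  nums=[13, 1, 7, 23, 16, 82]
  nums=[13, 1, 7, 46, 16, 82]
  nums=[13, 1, 7, 46, 16, 82], out=46

Final answer: [13, 1, 7, 46, 16, 82]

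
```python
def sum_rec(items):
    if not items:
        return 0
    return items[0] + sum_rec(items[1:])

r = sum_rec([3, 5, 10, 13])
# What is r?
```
Call trace:
sum_rec(items=[3, 5, 10, 13])
  sum_rec(items=[5, 10, 13])
    sum_rec(items=[10, 13])
      sum_rec(items=[13])
        sum_rec(items=[])
        -> return 0
      -> return 13
    -> return 23
  -> return 28
-> return 31

Final answer: 31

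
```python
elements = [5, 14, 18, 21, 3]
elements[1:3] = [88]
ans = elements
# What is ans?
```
Trace:
  elements=[5, 14, 18, 21, 3]
  elements=[5, 88, 21, 3]
  elements=[5, 88, 21, 3], ans=[5, 88, 21, 3]

Final answer: [5, 88, 21, 3]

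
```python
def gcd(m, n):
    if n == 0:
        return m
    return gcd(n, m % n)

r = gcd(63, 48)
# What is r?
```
Call trace:
gcd(m=63, n=48)
  gcd(m=48, n=15)
    gcd(m=15, n=3)
      gcd(m=3, n=0)
      -> return 3
    -> return 3
  -> return 3
-> return 3

Final answer: 3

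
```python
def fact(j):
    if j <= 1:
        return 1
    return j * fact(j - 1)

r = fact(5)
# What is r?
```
Call trace:
fact(j=5)
  fact(j=4)
    fact(j=3)
      fact(j=2)
        fact(j=1)
        -> return 1
      -> return 2
    -> return 6
  -> return 24
-> return 120

Final answer: 120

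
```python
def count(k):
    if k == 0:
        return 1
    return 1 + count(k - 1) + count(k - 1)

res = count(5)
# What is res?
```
Call trace (a repeated sub-call is expanded the first time; later identical calls just restate its return value):
count(k=5)
  count(k=4)
    count(k=3)
      count(k=2)
        count(k=1)
          count(k=0)
          -> return 1
          count(k=0)
          -> return 1
        -> return 3
        count(k=1) -> return 3  (same call as traced above)
      -> return 7
      count(k=2) -> return 7  (same call as traced above)
    -> return 15
    count(k=3) -> return 15  (same call as traced above)
  -> return 31
  count(k=4) -> return 31  (same call as traced above)
-> return 63

Final answer: 63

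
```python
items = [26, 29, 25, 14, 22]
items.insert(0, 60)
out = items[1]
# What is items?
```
Trace:
  items=[26, 29, 25, 14, 22]
  items=[60, 26, 29, 25, 14, 22]
  items=[60, 26, 29, 25, 14, 22], out=26

Final answer: [60, 26, 29, 25, 14, 22]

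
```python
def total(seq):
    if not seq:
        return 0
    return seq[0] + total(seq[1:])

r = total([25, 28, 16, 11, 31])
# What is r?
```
Call trace:
total(seq=[25, 28, 16, 11, 31])
  total(seq=[28, 16, 11, 31])
    total(seq=[16, 11, 31])
      total(seq=[11, 31])
        total(seq=[31])
          total(seq=[])
          -> return 0
        -> return 31
      -> return 42
    -> return 58
  -> return 86
-> return 111

Final answer: 111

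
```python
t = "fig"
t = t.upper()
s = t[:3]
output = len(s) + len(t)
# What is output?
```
Trace:
  t='fig'
  t='FIG'
  t='FIG', s='FIG'
  t='FIG', s='FIG', output=6

Final answer: 6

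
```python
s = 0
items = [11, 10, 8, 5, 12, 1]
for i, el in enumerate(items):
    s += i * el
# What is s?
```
Trace:
  s=0
  s=0, i=0, el=11
  s=10, i=1, el=10
  s=26, i=2, el=8
  s=41, i=3, el=5
  s=89, i=4, el=12
  s=94, i=5, el=1

Final answer: 94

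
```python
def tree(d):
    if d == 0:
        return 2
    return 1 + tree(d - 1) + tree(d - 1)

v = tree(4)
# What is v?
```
Call trace (a repeated sub-call is expanded the first time; later identical calls just restate its return value):
tree(d=4)
  tree(d=3)
    tree(d=2)
      tree(d=1)
        tree(d=0)
        -> return 2
        tree(d=0)
        -> return 2
      -> return 5
      tree(d=1) -> return 5  (same call as traced above)
    -> return 11
    tree(d=2) -> return 11  (same call as traced above)
  -> return 23
  tree(d=3) -> return 23  (same call as traced above)
-> return 47

Final answer: 47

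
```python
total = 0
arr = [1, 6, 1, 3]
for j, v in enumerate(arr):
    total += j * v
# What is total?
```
Trace:
  total=0
  total=0, j=0, v=1
  total=6, j=1, v=6
  total=8, j=2, v=1
  total=17, j=3, v=3

Final answer: 17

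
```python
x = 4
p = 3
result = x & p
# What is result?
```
Trace:
  x=4
  x=4, p=3
  x=4, p=3, result=0

Final answer: 0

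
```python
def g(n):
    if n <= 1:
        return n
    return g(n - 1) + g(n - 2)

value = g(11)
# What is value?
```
Call trace (a repeated sub-call is expanded the first time; later identical calls just restate its return value):
g(n=11)
  g(n=10)
    g(n=9)
      g(n=8)
        g(n=7)
          g(n=6)
            g(n=5)
              g(n=4)
                g(n=3)
                  g(n=2)
                    g(n=1)
                    -> return 1
                    g(n=0)
                    -> return 0
                  -> return 1
                  g(n=1)
                  -> return 1
                -> return 2
                g(n=2) -> return 1  (same call as traced above)
              -> return 3
              g(n=3) -> return 2  (same call as traced above)
            -> return 5
            g(n=4) -> return 3  (same call as traced above)
          -> return 8
          g(n=5) -> return 5  (same call as traced above)
        -> return 13
        g(n=6) -> return 8  (same call as traced above)
      -> return 21
      g(n=7) -> return 13  (same call as traced above)
    -> return 34
    g(n=8) -> return 21  (same call as traced above)
  -> return 55
  g(n=9) -> return 34  (same call as traced above)
-> return 89

Final answer: 89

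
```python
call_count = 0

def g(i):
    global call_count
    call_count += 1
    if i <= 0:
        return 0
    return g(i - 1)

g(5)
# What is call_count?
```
Call trace:
g(i=5)
  g(i=4)
    g(i=3)
      g(i=2)
        g(i=1)
          g(i=0)
          -> return 0
        -> return 0
      -> return 0
    -> return 0
  -> return 0
-> return 0

call_count is incremented once per call. g is entered once for each i = 5, 4, 3, 2, 1, 0 (the i <= 0 call returns without recursing), i.e. 5 + 1 calls.
call_count = 6

Final answer: 6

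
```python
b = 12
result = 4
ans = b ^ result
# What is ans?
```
Trace:
  b=12
  b=12, result=4
  b=12, result=4, ans=8

Final answer: 8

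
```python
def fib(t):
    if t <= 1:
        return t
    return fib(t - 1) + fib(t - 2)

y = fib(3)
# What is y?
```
Call trace:
fib(t=3)
  fib(t=2)
    fib(t=1)
    -> return 1
    fib(t=0)
    -> return 0
  -> return 1
  fib(t=1)
  -> return 1
-> return 2

Final answer: 2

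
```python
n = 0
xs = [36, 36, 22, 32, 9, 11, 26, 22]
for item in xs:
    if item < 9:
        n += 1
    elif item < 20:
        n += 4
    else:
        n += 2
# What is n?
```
Trace:
  n=0
  n=2, item=36
  n=4, item=36
  n=6, item=22
  n=8, item=32
  n=12, item=9
  n=16, item=11
  n=18, item=26
  n=20, item=22

Final answer: 20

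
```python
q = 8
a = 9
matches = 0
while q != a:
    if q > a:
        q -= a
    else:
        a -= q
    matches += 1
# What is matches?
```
Trace:
  q=8
  q=8, a=9
  q=8, a=9, matches=0
  q=8, a=1, matches=1
  q=7, a=1, matches=2
  q=6, a=1, matches=3
  q=5, a=1, matches=4
  q=4, a=1, matches=5
  q=3, a=1, matches=6
  q=2, a=1, matches=7
  q=1, a=1, matches=8

Final answer: 8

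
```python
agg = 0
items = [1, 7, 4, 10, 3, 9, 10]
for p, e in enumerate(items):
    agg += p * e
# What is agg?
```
Trace:
  agg=0
  agg=0, p=0, e=1
  agg=7, p=1, e=7
  agg=15, p=2, e=4
  agg=45, p=3, e=10
  agg=57, p=4, e=3
  agg=102, p=5, e=9
  agg=162, p=6, e=10

Final answer: 162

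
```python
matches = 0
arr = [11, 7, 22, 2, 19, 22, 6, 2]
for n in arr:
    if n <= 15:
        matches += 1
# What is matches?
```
Trace:
  matches=0
  matches=1, n=11
  matches=2, n=7
  matches=2, n=22
  matches=3, n=2
  matches=3, n=19
  matches=3, n=22
  matches=4, n=6
  matches=5, n=2

Final answer: 5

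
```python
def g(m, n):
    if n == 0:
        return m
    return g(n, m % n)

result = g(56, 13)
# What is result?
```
Call trace:
g(m=56, n=13)
  g(m=13, n=4)
    g(m=4, n=1)
      g(m=1, n=0)
      -> return 1
    -> return 1
  -> return 1
-> return 1

Final answer: 1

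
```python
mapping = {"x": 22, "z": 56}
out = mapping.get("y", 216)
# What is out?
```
Trace:
  mapping={'x': 22, 'z': 56}
  mapping={'x': 22, 'z': 56}, out=216

Final answer: 216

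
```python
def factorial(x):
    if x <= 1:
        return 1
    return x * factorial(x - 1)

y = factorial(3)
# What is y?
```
Call trace:
factorial(x=3)
  factorial(x=2)
    factorial(x=1)
    -> return 1
  -> return 2
-> return 6

Final answer: 6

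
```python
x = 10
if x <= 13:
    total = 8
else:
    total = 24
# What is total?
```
Trace:
  x=10
  x=10, total=8

Final answer: 8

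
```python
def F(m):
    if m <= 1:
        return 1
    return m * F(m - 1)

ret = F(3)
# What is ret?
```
Call trace:
F(m=3)
  F(m=2)
    F(m=1)
    -> return 1
  -> return 2
-> return 6

Final answer: 6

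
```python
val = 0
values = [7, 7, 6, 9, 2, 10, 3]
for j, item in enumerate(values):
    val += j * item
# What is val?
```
Trace:
  val=0
  val=0, j=0, item=7
  val=7, j=1, item=7
  val=19, j=2, item=6
  val=46, j=3, item=9
  val=54, j=4, item=2
  val=104, j=5, item=10
  val=122, j=6, item=3

Final answer: 122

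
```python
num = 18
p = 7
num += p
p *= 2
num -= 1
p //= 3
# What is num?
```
Trace:
  num=18
  num=18, p=7
  num=25, p=7
  num=25, p=14
  num=24, p=14
  num=24, p=4

Final answer: 24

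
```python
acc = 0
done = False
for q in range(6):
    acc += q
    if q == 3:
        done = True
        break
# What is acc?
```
Trace:
  acc=0
  acc=0, done=False
  acc=0, done=False, q=0
  acc=1, done=False, q=1
  acc=3, done=False, q=2
  acc=6, done=True, q=3

Final answer: 6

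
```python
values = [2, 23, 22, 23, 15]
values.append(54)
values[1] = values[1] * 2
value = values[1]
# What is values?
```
Trace:
  values=[2, 23, 22, 23, 15]
  values=[2, 23, 22, 23, 15, 54]
  values=[2, 46, 22, 23, 15, 54]
  values=[2, 46, 22, 23, 15, 54], value=46

Final answer: [2, 46, 22, 23, 15, 54]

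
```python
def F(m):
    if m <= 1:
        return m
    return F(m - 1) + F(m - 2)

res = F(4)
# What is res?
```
Call trace (a repeated sub-call is expanded the first time; later identical calls just restate its return value):
F(m=4)
  F(m=3)
    F(m=2)
      F(m=1)
      -> return 1
      F(m=0)
      -> return 0
    -> return 1
    F(m=1)
    -> return 1
  -> return 2
  F(m=2) -> return 1  (same call as traced above)
-> return 3

Final answer: 3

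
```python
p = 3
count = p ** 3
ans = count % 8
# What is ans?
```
Trace:
  p=3
  p=3, count=27
  p=3, count=27, ans=3

Final answer: 3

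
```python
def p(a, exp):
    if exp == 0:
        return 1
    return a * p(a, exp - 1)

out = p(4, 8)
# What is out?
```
Call trace:
p(a=4, exp=8)
  p(a=4, exp=7)
    p(a=4, exp=6)
      p(a=4, exp=5)
        p(a=4, exp=4)
          p(a=4, exp=3)
            p(a=4, exp=2)
              p(a=4, exp=1)
                p(a=4, exp=0)
                -> return 1
              -> return 4
            -> return 16
          -> return 64
        -> return 256
      -> return 1024
    -> return 4096
  -> return 16384
-> return 65536

Final answer: 65536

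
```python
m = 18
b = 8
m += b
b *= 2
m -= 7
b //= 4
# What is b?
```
Trace:
  m=18
  m=18, b=8
  m=26, b=8
  m=26, b=16
  m=19, b=16
  m=19, b=4

Final answer: 4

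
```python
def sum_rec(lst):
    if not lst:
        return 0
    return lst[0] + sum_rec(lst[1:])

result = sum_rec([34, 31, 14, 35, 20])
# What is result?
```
Call trace:
sum_rec(lst=[34, 31, 14, 35, 20])
  sum_rec(lst=[31, 14, 35, 20])
    sum_rec(lst=[14, 35, 20])
      sum_rec(lst=[35, 20])
        sum_rec(lst=[20])
          sum_rec(lst=[])
          -> return 0
        -> return 20
      -> return 55
    -> return 69
  -> return 100
-> return 134

Final answer: 134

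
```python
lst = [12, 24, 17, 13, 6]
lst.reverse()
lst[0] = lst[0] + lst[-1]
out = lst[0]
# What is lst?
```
Trace:
  lst=[12, 24, 17, 13, 6]
  lst=[6, 13, 17, 24, 12]
  lst=[18, 13, 17, 24, 12]
  lst=[18, 13, 17, 24, 12], out=18

Final answer: [18, 13, 17, 24, 12]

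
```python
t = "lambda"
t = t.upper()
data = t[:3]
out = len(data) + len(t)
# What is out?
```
Trace:
  t='lambda'
  t='LAMBDA'
  t='LAMBDA', data='LAM'
  t='LAMBDA', data='LAM', out=9

Final answer: 9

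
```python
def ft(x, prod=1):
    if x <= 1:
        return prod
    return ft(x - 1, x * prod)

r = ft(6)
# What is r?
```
Call trace:
ft(x=6, prod=1)
  ft(x=5, prod=6)
    ft(x=4, prod=30)
      ft(x=3, prod=120)
        ft(x=2, prod=360)
          ft(x=1, prod=720)
          -> return 720
        -> return 720
      -> return 720
    -> return 720
  -> return 720
-> return 720

Final answer: 720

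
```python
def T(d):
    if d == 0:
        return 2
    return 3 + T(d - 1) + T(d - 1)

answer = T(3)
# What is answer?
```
Call trace (a repeated sub-call is expanded the first time; later identical calls just restate its return value):
T(d=3)
  T(d=2)
    T(d=1)
      T(d=0)
      -> return 2
      T(d=0)
      -> return 2
    -> return 7
    T(d=1) -> return 7  (same call as traced above)
  -> return 17
  T(d=2) -> return 17  (same call as traced above)
-> return 37

Final answer: 37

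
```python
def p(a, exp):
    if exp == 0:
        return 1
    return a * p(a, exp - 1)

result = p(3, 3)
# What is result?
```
Call trace:
p(a=3, exp=3)
  p(a=3, exp=2)
    p(a=3, exp=1)
      p(a=3, exp=0)
      -> return 1
    -> return 3
  -> return 9
-> return 27

Final answer: 27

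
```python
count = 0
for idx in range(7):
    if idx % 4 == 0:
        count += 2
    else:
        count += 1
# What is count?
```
Trace:
  count=0
  count=2, idx=0
  count=3, idx=1
  count=4, idx=2
  count=5, idx=3
  count=7, idx=4
  count=8, idx=5
  count=9, idx=6

Final answer: 9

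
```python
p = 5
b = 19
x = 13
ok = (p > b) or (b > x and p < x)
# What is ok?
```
Trace:
  p=5
  p=5, b=19
  p=5, b=19, x=13
  p=5, b=19, x=13, ok=True

Final answer: True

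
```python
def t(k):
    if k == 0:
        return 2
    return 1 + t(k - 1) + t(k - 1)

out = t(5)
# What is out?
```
Call trace (a repeated sub-call is expanded the first time; later identical calls just restate its return value):
t(k=5)
  t(k=4)
    t(k=3)
      t(k=2)
        t(k=1)
          t(k=0)
          -> return 2
          t(k=0)
          -> return 2
        -> return 5
        t(k=1) -> return 5  (same call as traced above)
      -> return 11
      t(k=2) -> return 11  (same call as traced above)
    -> return 23
    t(k=3) -> return 23  (same call as traced above)
  -> return 47
  t(k=4) -> return 47  (same call as traced above)
-> return 95

Final answer: 95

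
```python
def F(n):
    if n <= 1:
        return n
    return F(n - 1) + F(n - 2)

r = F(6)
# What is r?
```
Call trace (a repeated sub-call is expanded the first time; later identical calls just restate its return value):
F(n=6)
  F(n=5)
    F(n=4)
      F(n=3)
        F(n=2)
          F(n=1)
          -> return 1
          F(n=0)
          -> return 0
        -> return 1
        F(n=1)
        -> return 1
      -> return 2
      F(n=2) -> return 1  (same call as traced above)
    -> return 3
    F(n=3) -> return 2  (same call as traced above)
  -> return 5
  F(n=4) -> return 3  (same call as traced above)
-> return 8

Final answer: 8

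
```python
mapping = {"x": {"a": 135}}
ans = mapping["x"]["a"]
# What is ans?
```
Trace:
  mapping={'x': {'a': 135}}
  mapping={'x': {'a': 135}}, ans=135

Final answer: 135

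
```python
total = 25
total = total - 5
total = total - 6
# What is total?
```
Trace:
  total=25
  total=20
  total=14

Final answer: 14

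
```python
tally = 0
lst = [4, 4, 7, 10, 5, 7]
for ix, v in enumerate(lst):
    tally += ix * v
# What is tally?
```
Trace:
  tally=0
  tally=0, ix=0, v=4
  tally=4, ix=1, v=4
  tally=18, ix=2, v=7
  tally=48, ix=3, v=10
  tally=68, ix=4, v=5
  tally=103, ix=5, v=7

Final answer: 103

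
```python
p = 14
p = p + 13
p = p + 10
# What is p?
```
Trace:
  p=14
  p=27
  p=37

Final answer: 37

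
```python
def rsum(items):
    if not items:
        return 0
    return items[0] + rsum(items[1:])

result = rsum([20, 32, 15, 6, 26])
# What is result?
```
Call trace:
rsum(items=[20, 32, 15, 6, 26])
  rsum(items=[32, 15, 6, 26])
    rsum(items=[15, 6, 26])
      rsum(items=[6, 26])
        rsum(items=[26])
          rsum(items=[])
          -> return 0
        -> return 26
      -> return 32
    -> return 47
  -> return 79
-> return 99

Final answer: 99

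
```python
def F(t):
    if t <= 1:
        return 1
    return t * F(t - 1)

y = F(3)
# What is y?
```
Call trace:
F(t=3)
  F(t=2)
    F(t=1)
    -> return 1
  -> return 2
-> return 6

Final answer: 6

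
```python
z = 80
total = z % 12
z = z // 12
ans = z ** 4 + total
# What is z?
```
Trace:
  z=80
  z=80, total=8
  z=6, total=8
  z=6, total=8, ans=1304

Final answer: 6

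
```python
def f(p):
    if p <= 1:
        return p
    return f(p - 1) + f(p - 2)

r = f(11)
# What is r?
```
Call trace (a repeated sub-call is expanded the first time; later identical calls just restate its return value):
f(p=11)
  f(p=10)
    f(p=9)
      f(p=8)
        f(p=7)
          f(p=6)
            f(p=5)
              f(p=4)
                f(p=3)
                  f(p=2)
                    f(p=1)
                    -> return 1
                    f(p=0)
                    -> return 0
                  -> return 1
                  f(p=1)
                  -> return 1
                -> return 2
                f(p=2) -> return 1  (same call as traced above)
              -> return 3
              f(p=3) -> return 2  (same call as traced above)
            -> return 5
            f(p=4) -> return 3  (same call as traced above)
          -> return 8
          f(p=5) -> return 5  (same call as traced above)
        -> return 13
        f(p=6) -> return 8  (same call as traced above)
      -> return 21
      f(p=7) -> return 13  (same call as traced above)
    -> return 34
    f(p=8) -> return 21  (same call as traced above)
  -> return 55
  f(p=9) -> return 34  (same call as traced above)
-> return 89

Final answer: 89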